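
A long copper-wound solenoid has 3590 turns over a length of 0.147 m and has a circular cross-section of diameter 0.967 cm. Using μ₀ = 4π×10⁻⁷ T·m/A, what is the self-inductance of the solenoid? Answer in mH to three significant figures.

L ≈ 8.09 mH

A = π(d/2)² = π(4.835×10^-3 m)² = 7.344×10^-5 m².
For a long solenoid, L = μ₀N²A/ℓ.
L = (4π×10⁻⁷)(3590)²(7.344×10^-5)/(0.147 m) = 8.091×10^-3 H.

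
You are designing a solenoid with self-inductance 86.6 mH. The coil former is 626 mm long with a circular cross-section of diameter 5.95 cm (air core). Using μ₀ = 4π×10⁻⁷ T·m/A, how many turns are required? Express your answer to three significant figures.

N ≈ 3940 turns

A = π(d/2)² = π(2.975×10^-2 m)² = 2.781×10^-3 m².
From L = μ₀N²A/ℓ, N = √(Lℓ / (μ₀A)).
N = √[(8.660×10^-2)(0.626) / ((4π×10⁻⁷)×2.781×10^-3)] = √(1.552×10^7) ≈ 3938.9.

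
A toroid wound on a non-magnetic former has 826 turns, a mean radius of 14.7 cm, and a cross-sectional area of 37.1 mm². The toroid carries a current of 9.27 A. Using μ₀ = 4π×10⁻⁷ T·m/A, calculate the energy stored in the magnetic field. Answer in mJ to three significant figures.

L = μ₀N²A/(2πR) = (4π×10⁻⁷)(826)²(3.710×10^-5)/(2π×0.147) = 3.444×10^-5 H.
U = ½LI² = ½(3.444×10^-5)(9.27)² = 1.480×10^-3 J.

U ≈ 1.48 mJ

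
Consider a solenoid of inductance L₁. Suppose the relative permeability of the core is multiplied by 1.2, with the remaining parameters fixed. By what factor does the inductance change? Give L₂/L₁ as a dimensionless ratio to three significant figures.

For a solenoid, L ∝ μᵣN²A/ℓ.
L₂/L₁ = (1.2) = 1.20.

L₂/L₁ = 1.20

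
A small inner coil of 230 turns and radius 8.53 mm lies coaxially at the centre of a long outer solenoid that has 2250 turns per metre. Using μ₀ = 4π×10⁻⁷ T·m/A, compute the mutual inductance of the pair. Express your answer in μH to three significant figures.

M ≈ 149 μH

The outer solenoid produces a uniform field B₁ = μ₀n₁I₁ across the inner coil,
so the flux linkage is N₂Φ = N₂B₁A₂ = μ₀n₁N₂A₂·I₁, giving M = μ₀n₁N₂A₂.
A₂ = πr² = π(8.530×10^-3 m)² = 2.286×10^-4 m².
M = (4π×10⁻⁷)(2250)(230)(2.286×10^-4) = 1.487×10^-4 H.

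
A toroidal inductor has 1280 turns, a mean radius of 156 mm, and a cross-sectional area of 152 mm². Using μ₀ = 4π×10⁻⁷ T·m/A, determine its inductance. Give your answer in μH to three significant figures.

For a thin toroid, L = μ₀N²A/(2πR).
L = (4π×10⁻⁷)(1280)²(1.520×10^-4) / (2π×0.156 m) = 3.193×10^-4 H.

L ≈ 319 μH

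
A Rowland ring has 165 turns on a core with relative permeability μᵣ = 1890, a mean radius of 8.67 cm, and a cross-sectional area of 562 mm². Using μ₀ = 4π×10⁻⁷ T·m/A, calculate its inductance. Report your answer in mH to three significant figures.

For a thin toroid, L = μ₀μᵣN²A/(2πR).
L = (4π×10⁻⁷)(1890)(165)²(5.620×10^-4) / (2π×8.670×10^-2 m) = 6.671×10^-2 H.

L ≈ 66.7 mH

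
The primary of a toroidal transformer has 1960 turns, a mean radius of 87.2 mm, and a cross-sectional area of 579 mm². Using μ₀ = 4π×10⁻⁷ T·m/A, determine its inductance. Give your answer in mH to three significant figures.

L ≈ 5.10 mH

For a thin toroid, L = μ₀N²A/(2πR).
L = (4π×10⁻⁷)(1960)²(5.790×10^-4) / (2π×8.720×10^-2 m) = 5.102×10^-3 H.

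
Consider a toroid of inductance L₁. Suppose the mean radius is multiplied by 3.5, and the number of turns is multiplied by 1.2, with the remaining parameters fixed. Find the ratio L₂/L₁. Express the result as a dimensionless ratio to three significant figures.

For a toroid, L ∝ μᵣN²A/R.
L₂/L₁ = (3.5)^-1 × (1.2)^2 = 0.411.

L₂/L₁ = 0.411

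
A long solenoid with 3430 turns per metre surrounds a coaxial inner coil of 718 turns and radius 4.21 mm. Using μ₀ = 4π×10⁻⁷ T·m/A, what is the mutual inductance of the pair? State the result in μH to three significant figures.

M ≈ 172 μH

The outer solenoid produces a uniform field B₁ = μ₀n₁I₁ across the inner coil,
so the flux linkage is N₂Φ = N₂B₁A₂ = μ₀n₁N₂A₂·I₁, giving M = μ₀n₁N₂A₂.
A₂ = πr² = π(4.210×10^-3 m)² = 5.568×10^-5 m².
M = (4π×10⁻⁷)(3430)(718)(5.568×10^-5) = 1.723×10^-4 H.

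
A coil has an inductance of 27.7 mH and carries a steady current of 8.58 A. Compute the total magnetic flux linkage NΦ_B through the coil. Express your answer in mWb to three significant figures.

NΦ_B ≈ 238 mWb

From L = NΦ_B/I, the flux linkage is NΦ_B = LI.
NΦ_B = (2.770×10^-2 H)(8.58 A) = 0.2377 Wb.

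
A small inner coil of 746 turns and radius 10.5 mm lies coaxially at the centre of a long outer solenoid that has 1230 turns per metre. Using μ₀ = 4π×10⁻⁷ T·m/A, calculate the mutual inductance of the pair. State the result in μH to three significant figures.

M ≈ 399 μH

The outer solenoid produces a uniform field B₁ = μ₀n₁I₁ across the inner coil,
so the flux linkage is N₂Φ = N₂B₁A₂ = μ₀n₁N₂A₂·I₁, giving M = μ₀n₁N₂A₂.
A₂ = πr² = π(1.050×10^-2 m)² = 3.464×10^-4 m².
M = (4π×10⁻⁷)(1230)(746)(3.464×10^-4) = 3.994×10^-4 H.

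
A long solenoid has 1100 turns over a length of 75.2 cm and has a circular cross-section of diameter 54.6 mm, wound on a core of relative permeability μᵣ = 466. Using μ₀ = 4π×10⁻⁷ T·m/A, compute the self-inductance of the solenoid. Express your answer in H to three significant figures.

L ≈ 2.21 H

A = π(d/2)² = π(2.730×10^-2 m)² = 2.341×10^-3 m².
For a long solenoid, L = μ₀μᵣN²A/ℓ.
L = (4π×10⁻⁷)(466)(1100)²(2.341×10^-3)/(0.752 m) = 2.206 H.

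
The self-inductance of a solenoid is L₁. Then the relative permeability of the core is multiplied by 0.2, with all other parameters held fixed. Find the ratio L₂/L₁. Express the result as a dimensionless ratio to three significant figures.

For a solenoid, L ∝ μᵣN²A/ℓ.
L₂/L₁ = (0.2) = 0.200.

L₂/L₁ = 0.200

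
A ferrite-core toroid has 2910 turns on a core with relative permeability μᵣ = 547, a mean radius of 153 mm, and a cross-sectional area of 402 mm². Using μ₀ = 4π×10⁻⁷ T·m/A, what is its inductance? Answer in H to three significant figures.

For a thin toroid, L = μ₀μᵣN²A/(2πR).
L = (4π×10⁻⁷)(547)(2910)²(4.020×10^-4) / (2π×0.153 m) = 2.434 H.

L ≈ 2.43 H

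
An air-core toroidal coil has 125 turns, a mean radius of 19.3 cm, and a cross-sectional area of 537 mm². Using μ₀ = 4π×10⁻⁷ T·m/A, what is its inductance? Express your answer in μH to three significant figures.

For a thin toroid, L = μ₀N²A/(2πR).
L = (4π×10⁻⁷)(125)²(5.370×10^-4) / (2π×0.193 m) = 8.6949×10^-6 H.

L ≈ 8.69 μH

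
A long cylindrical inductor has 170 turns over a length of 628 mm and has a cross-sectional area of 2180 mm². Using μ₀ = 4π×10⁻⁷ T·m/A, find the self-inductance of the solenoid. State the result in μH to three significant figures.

L ≈ 126 μH

A = 2180 mm² = 2.180×10^-3 m².
For a long solenoid, L = μ₀N²A/ℓ.
L = (4π×10⁻⁷)(170)²(2.180×10^-3)/(0.628 m) = 1.261×10^-4 H.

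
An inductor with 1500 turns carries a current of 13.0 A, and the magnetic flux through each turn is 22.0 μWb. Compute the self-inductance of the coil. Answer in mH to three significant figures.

L ≈ 2.54 mH

Self-inductance is defined by L = NΦ_B/I (flux linkage over current).
L = (1500)(2.200×10^-5 Wb)/(13.0 A) = 2.538×10^-3 H.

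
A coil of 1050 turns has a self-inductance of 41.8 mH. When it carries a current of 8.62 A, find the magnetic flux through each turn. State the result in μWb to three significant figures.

From L = NΦ_B/I, the flux per turn is Φ_B = LI/N.
Φ_B = (4.180×10^-2 H)(8.62 A)/1050 = 3.432×10^-4 Wb.

Φ_B ≈ 343 μWb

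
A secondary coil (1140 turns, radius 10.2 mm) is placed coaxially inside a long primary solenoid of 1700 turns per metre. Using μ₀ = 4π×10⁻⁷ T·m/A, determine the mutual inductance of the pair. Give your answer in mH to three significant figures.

The outer solenoid produces a uniform field B₁ = μ₀n₁I₁ across the inner coil,
so the flux linkage is N₂Φ = N₂B₁A₂ = μ₀n₁N₂A₂·I₁, giving M = μ₀n₁N₂A₂.
A₂ = πr² = π(1.020×10^-2 m)² = 3.269×10^-4 m².
M = (4π×10⁻⁷)(1700)(1140)(3.269×10^-4) = 7.960×10^-4 H.

M ≈ 0.796 mH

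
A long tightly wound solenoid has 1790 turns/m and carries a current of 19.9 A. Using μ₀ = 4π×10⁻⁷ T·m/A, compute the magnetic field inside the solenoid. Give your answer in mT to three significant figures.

Inside a long solenoid, B = μ₀nI.
B = (4π×10⁻⁷)(1.790×10^3 m⁻¹)(19.9 A) = 4.476×10^-2 T.

B ≈ 44.8 mT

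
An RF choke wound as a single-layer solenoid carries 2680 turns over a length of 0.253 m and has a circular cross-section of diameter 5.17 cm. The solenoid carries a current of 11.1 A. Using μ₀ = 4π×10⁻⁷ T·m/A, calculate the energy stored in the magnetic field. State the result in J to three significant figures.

A = π(d/2)² = π(2.585×10^-2 m)² = 2.099×10^-3 m².
L = μ₀N²A/ℓ = (4π×10⁻⁷)(2680)²(2.099×10^-3)/(0.253) = 7.489×10^-2 H.
U = ½LI² = ½(7.489×10^-2)(11.1)² = 4.614 J.

U ≈ 4.61 J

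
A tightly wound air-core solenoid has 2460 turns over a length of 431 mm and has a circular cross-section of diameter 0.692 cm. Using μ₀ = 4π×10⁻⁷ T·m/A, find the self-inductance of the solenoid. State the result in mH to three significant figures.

A = π(d/2)² = π(3.460×10^-3 m)² = 3.761×10^-5 m².
For a long solenoid, L = μ₀N²A/ℓ.
L = (4π×10⁻⁷)(2460)²(3.761×10^-5)/(0.431 m) = 6.636×10^-4 H.

L ≈ 0.664 mH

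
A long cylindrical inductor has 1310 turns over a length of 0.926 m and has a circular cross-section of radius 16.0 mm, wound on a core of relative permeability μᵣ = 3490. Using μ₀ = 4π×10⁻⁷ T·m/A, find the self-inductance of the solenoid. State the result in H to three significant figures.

L ≈ 6.54 H

A = πr² = π(1.600×10^-2 m)² = 8.042×10^-4 m².
For a long solenoid, L = μ₀μᵣN²A/ℓ.
L = (4π×10⁻⁷)(3490)(1310)²(8.042×10^-4)/(0.926 m) = 6.537 H.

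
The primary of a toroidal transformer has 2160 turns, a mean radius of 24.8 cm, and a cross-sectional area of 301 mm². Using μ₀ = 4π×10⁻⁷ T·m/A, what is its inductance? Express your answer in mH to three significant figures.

For a thin toroid, L = μ₀N²A/(2πR).
L = (4π×10⁻⁷)(2160)²(3.010×10^-4) / (2π×0.248 m) = 1.133×10^-3 H.

L ≈ 1.13 mH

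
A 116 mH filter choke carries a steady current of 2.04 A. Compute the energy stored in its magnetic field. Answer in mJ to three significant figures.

Stored magnetic energy: U = ½LI².
U = ½(0.116 H)(2.04 A)² = 0.2414 J.

U ≈ 241 mJ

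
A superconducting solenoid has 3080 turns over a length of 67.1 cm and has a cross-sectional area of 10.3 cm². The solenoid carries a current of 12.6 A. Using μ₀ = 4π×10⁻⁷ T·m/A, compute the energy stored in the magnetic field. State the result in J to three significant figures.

U ≈ 1.45 J

A = 10.3 cm² = 1.030×10^-3 m².
L = μ₀N²A/ℓ = (4π×10⁻⁷)(3080)²(1.030×10^-3)/(0.671) = 1.830×10^-2 H.
U = ½LI² = ½(1.830×10^-2)(12.6)² = 1.453 J.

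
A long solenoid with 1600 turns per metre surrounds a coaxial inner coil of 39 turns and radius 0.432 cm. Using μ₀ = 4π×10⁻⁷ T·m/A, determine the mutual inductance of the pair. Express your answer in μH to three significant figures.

The outer solenoid produces a uniform field B₁ = μ₀n₁I₁ across the inner coil,
so the flux linkage is N₂Φ = N₂B₁A₂ = μ₀n₁N₂A₂·I₁, giving M = μ₀n₁N₂A₂.
A₂ = πr² = π(4.320×10^-3 m)² = 5.863×10^-5 m².
M = (4π×10⁻⁷)(1600)(39)(5.863×10^-5) = 4.597×10^-6 H.

M ≈ 4.60 μH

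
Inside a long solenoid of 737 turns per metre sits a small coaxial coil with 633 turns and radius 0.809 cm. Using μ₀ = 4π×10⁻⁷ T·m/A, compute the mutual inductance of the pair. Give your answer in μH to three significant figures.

The outer solenoid produces a uniform field B₁ = μ₀n₁I₁ across the inner coil,
so the flux linkage is N₂Φ = N₂B₁A₂ = μ₀n₁N₂A₂·I₁, giving M = μ₀n₁N₂A₂.
A₂ = πr² = π(8.090×10^-3 m)² = 2.056×10^-4 m².
M = (4π×10⁻⁷)(737)(633)(2.056×10^-4) = 1.205×10^-4 H.

M ≈ 121 μH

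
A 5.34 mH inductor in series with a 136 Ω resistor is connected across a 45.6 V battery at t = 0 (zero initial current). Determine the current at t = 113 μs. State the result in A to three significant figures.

τ = L/R = 5.340×10^-3/136 = 3.926×10^-5 s; final current I_∞ = ε/R = 45.6/136 = 0.3353 A.
I(t) = I_∞(1 − e^(−t/τ)) with t/τ = 2.878.
I = (0.3353)(1 − e^(−2.878)) = 0.3164 A.

I ≈ 0.316 A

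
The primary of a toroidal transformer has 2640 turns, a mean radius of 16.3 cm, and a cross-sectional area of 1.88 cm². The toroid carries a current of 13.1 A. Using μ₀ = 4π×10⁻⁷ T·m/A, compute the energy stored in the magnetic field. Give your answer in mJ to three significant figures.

L = μ₀N²A/(2πR) = (4π×10⁻⁷)(2640)²(1.880×10^-4)/(2π×0.163) = 1.608×10^-3 H.
U = ½LI² = ½(1.608×10^-3)(13.1)² = 0.1379 J.

U ≈ 138 mJ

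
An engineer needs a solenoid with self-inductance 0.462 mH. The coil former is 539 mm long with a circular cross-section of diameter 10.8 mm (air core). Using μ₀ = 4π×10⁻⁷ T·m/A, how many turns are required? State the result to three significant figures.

A = π(d/2)² = π(5.400×10^-3 m)² = 9.161×10^-5 m².
From L = μ₀N²A/ℓ, N = √(Lℓ / (μ₀A)).
N = √[(4.620×10^-4)(0.539) / ((4π×10⁻⁷)×9.161×10^-5)] = √(2.163×10^6) ≈ 1470.8.

N ≈ 1470 turns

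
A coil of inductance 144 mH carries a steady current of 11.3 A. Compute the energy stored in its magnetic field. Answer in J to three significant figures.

Stored magnetic energy: U = ½LI².
U = ½(0.144 H)(11.3 A)² = 9.194 J.

U ≈ 9.19 J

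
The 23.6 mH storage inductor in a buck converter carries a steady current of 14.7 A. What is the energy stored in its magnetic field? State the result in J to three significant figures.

U ≈ 2.55 J

Stored magnetic energy: U = ½LI².
U = ½(2.360×10^-2 H)(14.7 A)² = 2.55 J.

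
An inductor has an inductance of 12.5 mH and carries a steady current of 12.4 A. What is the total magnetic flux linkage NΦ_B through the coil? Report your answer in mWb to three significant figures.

NΦ_B ≈ 155 mWb

From L = NΦ_B/I, the flux linkage is NΦ_B = LI.
NΦ_B = (1.250×10^-2 H)(12.4 A) = 0.155 Wb.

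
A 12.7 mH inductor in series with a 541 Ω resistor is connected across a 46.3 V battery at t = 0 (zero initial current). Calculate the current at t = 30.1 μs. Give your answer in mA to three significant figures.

I ≈ 61.8 mA

τ = L/R = 1.270×10^-2/541 = 2.348×10^-5 s; final current I_∞ = ε/R = 46.3/541 = 8.558×10^-2 A.
I(t) = I_∞(1 − e^(−t/τ)) with t/τ = 1.282.
I = (8.558×10^-2)(1 − e^(−1.282)) = 6.184×10^-2 A.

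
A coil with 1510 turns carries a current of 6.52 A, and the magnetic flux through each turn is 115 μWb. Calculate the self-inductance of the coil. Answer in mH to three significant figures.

Self-inductance is defined by L = NΦ_B/I (flux linkage over current).
L = (1510)(1.150×10^-4 Wb)/(6.52 A) = 2.663×10^-2 H.

L ≈ 26.6 mH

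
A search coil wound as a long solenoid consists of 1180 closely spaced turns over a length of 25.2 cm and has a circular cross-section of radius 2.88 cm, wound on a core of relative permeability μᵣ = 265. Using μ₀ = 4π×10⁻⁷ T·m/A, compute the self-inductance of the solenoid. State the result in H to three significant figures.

L ≈ 4.79 H

A = πr² = π(2.880×10^-2 m)² = 2.606×10^-3 m².
For a long solenoid, L = μ₀μᵣN²A/ℓ.
L = (4π×10⁻⁷)(265)(1180)²(2.606×10^-3)/(0.252 m) = 4.7946 H.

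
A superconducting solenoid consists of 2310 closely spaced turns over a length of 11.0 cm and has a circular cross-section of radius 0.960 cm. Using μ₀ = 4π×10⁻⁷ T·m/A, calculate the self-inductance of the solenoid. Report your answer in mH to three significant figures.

L ≈ 17.6 mH

A = πr² = π(9.600×10^-3 m)² = 2.895×10^-4 m².
For a long solenoid, L = μ₀N²A/ℓ.
L = (4π×10⁻⁷)(2310)²(2.895×10^-4)/(0.11 m) = 1.76495×10^-2 H.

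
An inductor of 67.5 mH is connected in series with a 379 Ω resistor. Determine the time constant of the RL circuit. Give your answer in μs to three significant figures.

τ ≈ 178 μs

τ = L/R = (6.750×10^-2 H)/(379 Ω) = 1.781×10^-4 s.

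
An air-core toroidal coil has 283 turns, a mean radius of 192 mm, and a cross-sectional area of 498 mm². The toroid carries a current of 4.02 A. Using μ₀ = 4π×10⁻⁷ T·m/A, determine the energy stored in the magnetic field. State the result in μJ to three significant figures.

U ≈ 336 μJ

L = μ₀N²A/(2πR) = (4π×10⁻⁷)(283)²(4.980×10^-4)/(2π×0.192) = 4.1546×10^-5 H.
U = ½LI² = ½(4.1546×10^-5)(4.02)² = 3.357×10^-4 J.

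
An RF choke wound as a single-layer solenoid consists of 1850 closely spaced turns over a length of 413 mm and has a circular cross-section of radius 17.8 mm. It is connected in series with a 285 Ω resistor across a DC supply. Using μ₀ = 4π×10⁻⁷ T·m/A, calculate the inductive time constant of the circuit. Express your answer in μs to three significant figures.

A = πr² = π(1.780×10^-2 m)² = 9.954×10^-4 m².
L = μ₀N²A/ℓ = (4π×10⁻⁷)(1850)²(9.954×10^-4)/(0.413) = 1.037×10^-2 H.
τ = L/R = (1.037×10^-2)/(285) = 3.637×10^-5 s.

τ ≈ 36.4 μs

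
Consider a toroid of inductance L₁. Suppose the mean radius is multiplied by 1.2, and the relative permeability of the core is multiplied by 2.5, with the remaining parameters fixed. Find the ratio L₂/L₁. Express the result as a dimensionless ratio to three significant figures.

L₂/L₁ = 2.08

For a toroid, L ∝ μᵣN²A/R.
L₂/L₁ = (1.2)^-1 × (2.5) = 2.08.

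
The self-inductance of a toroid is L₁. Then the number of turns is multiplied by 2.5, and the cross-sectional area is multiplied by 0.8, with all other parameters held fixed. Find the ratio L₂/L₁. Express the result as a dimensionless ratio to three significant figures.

For a toroid, L ∝ μᵣN²A/R.
L₂/L₁ = (2.5)^2 × (0.8) = 5.00.

L₂/L₁ = 5.00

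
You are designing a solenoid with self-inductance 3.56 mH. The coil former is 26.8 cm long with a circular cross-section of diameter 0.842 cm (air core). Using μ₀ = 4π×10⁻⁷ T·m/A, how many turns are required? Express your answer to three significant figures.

A = π(d/2)² = π(4.210×10^-3 m)² = 5.568×10^-5 m².
From L = μ₀N²A/ℓ, N = √(Lℓ / (μ₀A)).
N = √[(3.560×10^-3)(0.268) / ((4π×10⁻⁷)×5.568×10^-5)] = √(1.364×10^7) ≈ 3692.6.

N ≈ 3690 turns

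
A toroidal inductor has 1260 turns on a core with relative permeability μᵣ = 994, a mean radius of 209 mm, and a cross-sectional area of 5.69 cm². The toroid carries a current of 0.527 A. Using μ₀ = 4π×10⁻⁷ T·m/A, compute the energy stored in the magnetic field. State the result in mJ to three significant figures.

L = μ₀μᵣN²A/(2πR) = (4π×10⁻⁷)(994)(1260)²(5.690×10^-4)/(2π×0.209) = 0.8593 H.
U = ½LI² = ½(0.8593)(0.527)² = 0.1193 J.

U ≈ 119 mJ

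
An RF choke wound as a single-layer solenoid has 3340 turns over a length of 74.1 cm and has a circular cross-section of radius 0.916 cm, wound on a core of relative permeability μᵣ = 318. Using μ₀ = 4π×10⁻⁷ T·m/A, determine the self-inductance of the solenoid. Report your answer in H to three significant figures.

L ≈ 1.59 H

A = πr² = π(9.160×10^-3 m)² = 2.636×10^-4 m².
For a long solenoid, L = μ₀μᵣN²A/ℓ.
L = (4π×10⁻⁷)(318)(3340)²(2.636×10^-4)/(0.741 m) = 1.586 H.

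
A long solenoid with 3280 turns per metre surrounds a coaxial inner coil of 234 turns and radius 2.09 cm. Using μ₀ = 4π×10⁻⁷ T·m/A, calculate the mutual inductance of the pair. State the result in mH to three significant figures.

The outer solenoid produces a uniform field B₁ = μ₀n₁I₁ across the inner coil,
so the flux linkage is N₂Φ = N₂B₁A₂ = μ₀n₁N₂A₂·I₁, giving M = μ₀n₁N₂A₂.
A₂ = πr² = π(2.090×10^-2 m)² = 1.372×10^-3 m².
M = (4π×10⁻⁷)(3280)(234)(1.372×10^-3) = 1.324×10^-3 H.

M ≈ 1.32 mH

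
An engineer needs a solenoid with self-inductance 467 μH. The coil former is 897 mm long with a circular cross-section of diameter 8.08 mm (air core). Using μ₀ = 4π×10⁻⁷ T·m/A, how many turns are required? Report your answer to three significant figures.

A = π(d/2)² = π(4.040×10^-3 m)² = 5.128×10^-5 m².
From L = μ₀N²A/ℓ, N = √(Lℓ / (μ₀A)).
N = √[(4.670×10^-4)(0.897) / ((4π×10⁻⁷)×5.128×10^-5)] = √(6.501×10^6) ≈ 2549.7.

N ≈ 2550 turns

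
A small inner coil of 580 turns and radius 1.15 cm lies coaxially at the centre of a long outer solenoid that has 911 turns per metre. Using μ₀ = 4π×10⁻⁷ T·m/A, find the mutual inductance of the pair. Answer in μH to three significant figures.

M ≈ 276 μH

The outer solenoid produces a uniform field B₁ = μ₀n₁I₁ across the inner coil,
so the flux linkage is N₂Φ = N₂B₁A₂ = μ₀n₁N₂A₂·I₁, giving M = μ₀n₁N₂A₂.
A₂ = πr² = π(1.150×10^-2 m)² = 4.1548×10^-4 m².
M = (4π×10⁻⁷)(911)(580)(4.1548×10^-4) = 2.759×10^-4 H.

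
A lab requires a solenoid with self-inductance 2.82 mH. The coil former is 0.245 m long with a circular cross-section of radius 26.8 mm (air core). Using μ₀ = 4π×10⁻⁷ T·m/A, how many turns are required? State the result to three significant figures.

A = πr² = π(2.680×10^-2 m)² = 2.256×10^-3 m².
From L = μ₀N²A/ℓ, N = √(Lℓ / (μ₀A)).
N = √[(2.820×10^-3)(0.245) / ((4π×10⁻⁷)×2.256×10^-3)] = √(2.437×10^5) ≈ 493.6.

N ≈ 494 turns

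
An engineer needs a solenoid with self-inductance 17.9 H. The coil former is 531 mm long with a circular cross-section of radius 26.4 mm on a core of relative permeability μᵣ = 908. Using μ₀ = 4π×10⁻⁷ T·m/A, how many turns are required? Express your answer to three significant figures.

N ≈ 1950 turns

A = πr² = π(2.640×10^-2 m)² = 2.190×10^-3 m².
From L = μ₀μᵣN²A/ℓ, N = √(Lℓ / (μ₀μᵣA)).
N = √[(17.9)(0.531) / ((4π×10⁻⁷)(908)×2.190×10^-3)] = √(3.804×10^6) ≈ 1950.5.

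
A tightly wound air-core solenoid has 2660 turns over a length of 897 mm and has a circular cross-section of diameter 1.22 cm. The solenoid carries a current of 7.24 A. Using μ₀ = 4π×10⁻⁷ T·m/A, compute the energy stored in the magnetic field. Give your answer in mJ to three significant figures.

U ≈ 30.4 mJ

A = π(d/2)² = π(6.100×10^-3 m)² = 1.169×10^-4 m².
L = μ₀N²A/ℓ = (4π×10⁻⁷)(2660)²(1.169×10^-4)/(0.897) = 1.159×10^-3 H.
U = ½LI² = ½(1.159×10^-3)(7.24)² = 3.037×10^-2 J.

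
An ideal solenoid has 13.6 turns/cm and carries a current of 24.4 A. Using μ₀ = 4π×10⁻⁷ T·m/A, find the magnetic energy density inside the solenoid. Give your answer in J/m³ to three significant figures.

B = μ₀nI = (4π×10⁻⁷)(1.360×10^3)(24.4) = 4.170×10^-2 T.
u = B²/(2μ₀) = (4.170×10^-2)²/(2×4π×10⁻⁷) = 691.9 J/m³.

u ≈ 692 J/m³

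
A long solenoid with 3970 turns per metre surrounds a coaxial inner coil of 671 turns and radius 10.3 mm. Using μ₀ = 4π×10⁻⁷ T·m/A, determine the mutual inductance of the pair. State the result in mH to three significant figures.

M ≈ 1.12 mH

The outer solenoid produces a uniform field B₁ = μ₀n₁I₁ across the inner coil,
so the flux linkage is N₂Φ = N₂B₁A₂ = μ₀n₁N₂A₂·I₁, giving M = μ₀n₁N₂A₂.
A₂ = πr² = π(1.030×10^-2 m)² = 3.333×10^-4 m².
M = (4π×10⁻⁷)(3970)(671)(3.333×10^-4) = 1.116×10^-3 H.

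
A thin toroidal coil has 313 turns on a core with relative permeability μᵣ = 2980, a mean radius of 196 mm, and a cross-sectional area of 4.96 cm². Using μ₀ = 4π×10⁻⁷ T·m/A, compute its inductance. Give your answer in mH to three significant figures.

For a thin toroid, L = μ₀μᵣN²A/(2πR).
L = (4π×10⁻⁷)(2980)(313)²(4.960×10^-4) / (2π×0.196 m) = 0.1478 H.

L ≈ 148 mH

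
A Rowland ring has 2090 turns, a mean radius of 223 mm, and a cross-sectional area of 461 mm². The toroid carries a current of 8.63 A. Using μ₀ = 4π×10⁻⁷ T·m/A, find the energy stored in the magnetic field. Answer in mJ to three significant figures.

L = μ₀N²A/(2πR) = (4π×10⁻⁷)(2090)²(4.610×10^-4)/(2π×0.223) = 1.806×10^-3 H.
U = ½LI² = ½(1.806×10^-3)(8.63)² = 6.725×10^-2 J.

U ≈ 67.3 mJ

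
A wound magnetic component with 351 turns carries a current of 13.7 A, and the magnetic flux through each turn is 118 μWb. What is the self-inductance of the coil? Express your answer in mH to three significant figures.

Self-inductance is defined by L = NΦ_B/I (flux linkage over current).
L = (351)(1.180×10^-4 Wb)/(13.7 A) = 3.023×10^-3 H.

L ≈ 3.02 mH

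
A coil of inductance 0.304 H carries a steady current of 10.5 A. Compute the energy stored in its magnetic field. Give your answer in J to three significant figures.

U ≈ 16.8 J

Stored magnetic energy: U = ½LI².
U = ½(0.304 H)(10.5 A)² = 16.76 J.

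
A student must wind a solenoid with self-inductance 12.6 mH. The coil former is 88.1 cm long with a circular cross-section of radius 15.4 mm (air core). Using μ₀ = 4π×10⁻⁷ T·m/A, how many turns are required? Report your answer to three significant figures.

N ≈ 3440 turns

A = πr² = π(1.540×10^-2 m)² = 7.451×10^-4 m².
From L = μ₀N²A/ℓ, N = √(Lℓ / (μ₀A)).
N = √[(1.260×10^-2)(0.881) / ((4π×10⁻⁷)×7.451×10^-4)] = √(1.186×10^7) ≈ 3443.3.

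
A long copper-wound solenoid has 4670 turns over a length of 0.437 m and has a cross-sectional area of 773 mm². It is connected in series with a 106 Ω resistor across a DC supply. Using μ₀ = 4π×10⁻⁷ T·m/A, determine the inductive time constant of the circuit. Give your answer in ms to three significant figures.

A = 773 mm² = 7.730×10^-4 m².
L = μ₀N²A/ℓ = (4π×10⁻⁷)(4670)²(7.730×10^-4)/(0.437) = 4.848×10^-2 H.
τ = L/R = (4.848×10^-2)/(106) = 4.573×10^-4 s.

τ ≈ 0.457 ms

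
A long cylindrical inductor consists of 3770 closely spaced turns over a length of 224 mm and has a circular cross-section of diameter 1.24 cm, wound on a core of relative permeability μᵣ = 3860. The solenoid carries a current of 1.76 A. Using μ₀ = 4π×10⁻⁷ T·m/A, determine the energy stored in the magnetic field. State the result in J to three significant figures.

U ≈ 57.6 J

A = π(d/2)² = π(6.200×10^-3 m)² = 1.208×10^-4 m².
L = μ₀μᵣN²A/ℓ = (4π×10⁻⁷)(3860)(3770)²(1.208×10^-4)/(0.224) = 37.17 H.
U = ½LI² = ½(37.17)(1.76)² = 57.57 J.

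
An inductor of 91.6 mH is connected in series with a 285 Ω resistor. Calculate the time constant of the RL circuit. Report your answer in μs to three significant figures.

τ ≈ 321 μs

τ = L/R = (9.160×10^-2 H)/(285 Ω) = 3.214×10^-4 s.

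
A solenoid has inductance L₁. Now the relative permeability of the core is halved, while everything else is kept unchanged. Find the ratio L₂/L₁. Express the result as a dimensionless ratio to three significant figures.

L₂/L₁ = 0.500

For a solenoid, L ∝ μᵣN²A/ℓ.
L₂/L₁ = (0.5) = 0.500.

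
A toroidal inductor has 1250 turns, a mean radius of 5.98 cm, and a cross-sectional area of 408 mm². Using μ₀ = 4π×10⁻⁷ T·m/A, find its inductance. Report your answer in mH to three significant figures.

For a thin toroid, L = μ₀N²A/(2πR).
L = (4π×10⁻⁷)(1250)²(4.080×10^-4) / (2π×5.980×10^-2 m) = 2.132×10^-3 H.

L ≈ 2.13 mH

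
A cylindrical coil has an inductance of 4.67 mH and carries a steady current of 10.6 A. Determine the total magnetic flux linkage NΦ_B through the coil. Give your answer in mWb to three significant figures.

From L = NΦ_B/I, the flux linkage is NΦ_B = LI.
NΦ_B = (4.670×10^-3 H)(10.6 A) = 4.950×10^-2 Wb.

NΦ_B ≈ 49.5 mWb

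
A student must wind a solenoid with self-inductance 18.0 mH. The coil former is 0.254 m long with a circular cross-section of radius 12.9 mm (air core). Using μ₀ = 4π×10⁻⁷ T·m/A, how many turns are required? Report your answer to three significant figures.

N ≈ 2640 turns

A = πr² = π(1.290×10^-2 m)² = 5.228×10^-4 m².
From L = μ₀N²A/ℓ, N = √(Lℓ / (μ₀A)).
N = √[(1.800×10^-2)(0.254) / ((4π×10⁻⁷)×5.228×10^-4)] = √(6.959×10^6) ≈ 2638.1.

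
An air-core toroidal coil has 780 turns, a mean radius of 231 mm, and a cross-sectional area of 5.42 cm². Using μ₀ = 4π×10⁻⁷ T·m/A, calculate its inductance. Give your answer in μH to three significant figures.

For a thin toroid, L = μ₀N²A/(2πR).
L = (4π×10⁻⁷)(780)²(5.420×10^-4) / (2π×0.231 m) = 2.855×10^-4 H.

L ≈ 286 μH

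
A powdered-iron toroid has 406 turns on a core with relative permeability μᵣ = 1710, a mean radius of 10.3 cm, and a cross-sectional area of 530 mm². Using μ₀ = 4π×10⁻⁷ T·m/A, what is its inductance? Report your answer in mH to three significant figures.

For a thin toroid, L = μ₀μᵣN²A/(2πR).
L = (4π×10⁻⁷)(1710)(406)²(5.300×10^-4) / (2π×0.103 m) = 0.2901 H.

L ≈ 290 mH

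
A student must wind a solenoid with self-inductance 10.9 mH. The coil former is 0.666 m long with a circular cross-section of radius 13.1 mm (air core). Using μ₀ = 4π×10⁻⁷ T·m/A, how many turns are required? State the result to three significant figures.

A = πr² = π(1.310×10^-2 m)² = 5.391×10^-4 m².
From L = μ₀N²A/ℓ, N = √(Lℓ / (μ₀A)).
N = √[(1.090×10^-2)(0.666) / ((4π×10⁻⁷)×5.391×10^-4)] = √(1.072×10^7) ≈ 3273.4.

N ≈ 3270 turns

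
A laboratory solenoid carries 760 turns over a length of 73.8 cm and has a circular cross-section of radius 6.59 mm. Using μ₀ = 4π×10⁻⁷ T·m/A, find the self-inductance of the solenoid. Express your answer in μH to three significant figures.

L ≈ 134 μH

A = πr² = π(6.590×10^-3 m)² = 1.364×10^-4 m².
For a long solenoid, L = μ₀N²A/ℓ.
L = (4π×10⁻⁷)(760)²(1.364×10^-4)/(0.738 m) = 1.342×10^-4 H.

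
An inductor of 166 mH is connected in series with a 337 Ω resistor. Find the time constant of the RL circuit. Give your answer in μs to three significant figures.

τ = L/R = (0.166 H)/(337 Ω) = 4.926×10^-4 s.

τ ≈ 493 μs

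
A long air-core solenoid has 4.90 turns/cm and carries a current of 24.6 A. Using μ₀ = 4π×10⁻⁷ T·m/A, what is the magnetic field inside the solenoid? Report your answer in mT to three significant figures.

B ≈ 15.1 mT

Inside a long solenoid, B = μ₀nI.
B = (4π×10⁻⁷)(490 m⁻¹)(24.6 A) = 1.5148×10^-2 T.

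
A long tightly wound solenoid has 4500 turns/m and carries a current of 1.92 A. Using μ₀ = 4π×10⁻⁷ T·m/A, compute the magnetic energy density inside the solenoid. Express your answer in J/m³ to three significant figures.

B = μ₀nI = (4π×10⁻⁷)(4.500×10^3)(1.92) = 1.086×10^-2 T.
u = B²/(2μ₀) = (1.086×10^-2)²/(2×4π×10⁻⁷) = 46.9 J/m³.

u ≈ 46.9 J/m³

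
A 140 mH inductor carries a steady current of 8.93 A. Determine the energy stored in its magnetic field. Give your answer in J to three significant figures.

U ≈ 5.58 J

Stored magnetic energy: U = ½LI².
U = ½(0.14 H)(8.93 A)² = 5.582 J.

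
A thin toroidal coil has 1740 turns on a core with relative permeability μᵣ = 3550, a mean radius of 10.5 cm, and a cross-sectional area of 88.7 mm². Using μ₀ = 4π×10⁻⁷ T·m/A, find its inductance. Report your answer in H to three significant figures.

L ≈ 1.82 H

For a thin toroid, L = μ₀μᵣN²A/(2πR).
L = (4π×10⁻⁷)(3550)(1740)²(8.870×10^-5) / (2π×0.105 m) = 1.816 H.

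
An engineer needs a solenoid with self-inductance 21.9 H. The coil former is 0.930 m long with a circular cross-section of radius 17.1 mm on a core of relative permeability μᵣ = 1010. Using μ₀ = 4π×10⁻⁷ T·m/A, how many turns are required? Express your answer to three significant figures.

N ≈ 4180 turns

A = πr² = π(1.710×10^-2 m)² = 9.186×10^-4 m².
From L = μ₀μᵣN²A/ℓ, N = √(Lℓ / (μ₀μᵣA)).
N = √[(21.9)(0.93) / ((4π×10⁻⁷)(1010)×9.186×10^-4)] = √(1.747×10^7) ≈ 4179.5.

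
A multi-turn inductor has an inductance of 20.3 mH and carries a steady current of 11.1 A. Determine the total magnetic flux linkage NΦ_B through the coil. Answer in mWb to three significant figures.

NΦ_B ≈ 225 mWb

From L = NΦ_B/I, the flux linkage is NΦ_B = LI.
NΦ_B = (2.030×10^-2 H)(11.1 A) = 0.2253 Wb.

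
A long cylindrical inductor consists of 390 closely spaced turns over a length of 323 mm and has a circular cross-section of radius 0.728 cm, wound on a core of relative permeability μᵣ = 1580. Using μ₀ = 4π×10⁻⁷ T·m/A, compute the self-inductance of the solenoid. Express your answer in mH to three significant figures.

L ≈ 156 mH

A = πr² = π(7.280×10^-3 m)² = 1.66499×10^-4 m².
For a long solenoid, L = μ₀μᵣN²A/ℓ.
L = (4π×10⁻⁷)(1580)(390)²(1.66499×10^-4)/(0.323 m) = 0.1557 H.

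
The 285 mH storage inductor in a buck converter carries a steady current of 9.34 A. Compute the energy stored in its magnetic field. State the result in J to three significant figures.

Stored magnetic energy: U = ½LI².
U = ½(0.285 H)(9.34 A)² = 12.43 J.

U ≈ 12.4 J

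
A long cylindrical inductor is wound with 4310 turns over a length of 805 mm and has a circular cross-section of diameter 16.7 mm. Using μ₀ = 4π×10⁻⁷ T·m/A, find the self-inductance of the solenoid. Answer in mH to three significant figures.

L ≈ 6.35 mH

A = π(d/2)² = π(8.350×10^-3 m)² = 2.190×10^-4 m².
For a long solenoid, L = μ₀N²A/ℓ.
L = (4π×10⁻⁷)(4310)²(2.190×10^-4)/(0.805 m) = 6.352×10^-3 H.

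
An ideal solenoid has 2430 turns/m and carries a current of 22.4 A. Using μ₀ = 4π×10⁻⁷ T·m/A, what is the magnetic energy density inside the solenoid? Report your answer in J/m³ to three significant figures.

B = μ₀nI = (4π×10⁻⁷)(2.430×10^3)(22.4) = 6.840×10^-2 T.
u = B²/(2μ₀) = (6.840×10^-2)²/(2×4π×10⁻⁷) = 1.862×10^3 J/m³.

u ≈ 1860 J/m³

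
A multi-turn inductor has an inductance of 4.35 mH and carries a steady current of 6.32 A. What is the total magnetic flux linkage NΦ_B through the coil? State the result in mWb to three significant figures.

NΦ_B ≈ 27.5 mWb

From L = NΦ_B/I, the flux linkage is NΦ_B = LI.
NΦ_B = (4.350×10^-3 H)(6.32 A) = 2.749×10^-2 Wb.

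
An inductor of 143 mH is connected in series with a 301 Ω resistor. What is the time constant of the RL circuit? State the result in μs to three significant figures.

τ = L/R = (0.143 H)/(301 Ω) = 4.751×10^-4 s.

τ ≈ 475 μs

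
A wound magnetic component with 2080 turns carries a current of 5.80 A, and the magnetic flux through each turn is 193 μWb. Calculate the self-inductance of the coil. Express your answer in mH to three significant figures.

Self-inductance is defined by L = NΦ_B/I (flux linkage over current).
L = (2080)(1.930×10^-4 Wb)/(5.80 A) = 6.921×10^-2 H.

L ≈ 69.2 mH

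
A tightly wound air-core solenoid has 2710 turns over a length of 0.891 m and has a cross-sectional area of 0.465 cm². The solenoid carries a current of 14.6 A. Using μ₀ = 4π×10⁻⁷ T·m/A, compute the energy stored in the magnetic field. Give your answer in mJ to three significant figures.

U ≈ 51.3 mJ

A = 0.465 cm² = 4.650×10^-5 m².
L = μ₀N²A/ℓ = (4π×10⁻⁷)(2710)²(4.650×10^-5)/(0.891) = 4.816×10^-4 H.
U = ½LI² = ½(4.816×10^-4)(14.6)² = 5.133×10^-2 J.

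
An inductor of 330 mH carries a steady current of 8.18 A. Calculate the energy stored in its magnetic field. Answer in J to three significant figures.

U ≈ 11.0 J

Stored magnetic energy: U = ½LI².
U = ½(0.33 H)(8.18 A)² = 11.04 J.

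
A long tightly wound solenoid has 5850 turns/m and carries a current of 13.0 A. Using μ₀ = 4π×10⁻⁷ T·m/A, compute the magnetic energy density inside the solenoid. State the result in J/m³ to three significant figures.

u ≈ 3630 J/m³

B = μ₀nI = (4π×10⁻⁷)(5.850×10^3)(13.0) = 9.557×10^-2 T.
u = B²/(2μ₀) = (9.557×10^-2)²/(2×4π×10⁻⁷) = 3.634×10^3 J/m³.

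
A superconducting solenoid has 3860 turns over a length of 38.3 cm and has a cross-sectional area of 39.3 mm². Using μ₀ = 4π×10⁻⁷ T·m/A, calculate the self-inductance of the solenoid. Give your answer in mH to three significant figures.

L ≈ 1.92 mH

A = 39.3 mm² = 3.930×10^-5 m².
For a long solenoid, L = μ₀N²A/ℓ.
L = (4π×10⁻⁷)(3860)²(3.930×10^-5)/(0.383 m) = 1.921×10^-3 H.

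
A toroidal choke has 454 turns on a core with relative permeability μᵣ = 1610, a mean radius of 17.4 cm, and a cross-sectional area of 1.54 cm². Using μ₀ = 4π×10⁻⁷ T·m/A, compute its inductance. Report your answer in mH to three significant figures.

For a thin toroid, L = μ₀μᵣN²A/(2πR).
L = (4π×10⁻⁷)(1610)(454)²(1.540×10^-4) / (2π×0.174 m) = 5.874×10^-2 H.

L ≈ 58.7 mH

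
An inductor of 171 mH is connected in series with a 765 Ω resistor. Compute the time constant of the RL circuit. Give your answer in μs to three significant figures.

τ ≈ 224 μs

τ = L/R = (0.171 H)/(765 Ω) = 2.235×10^-4 s.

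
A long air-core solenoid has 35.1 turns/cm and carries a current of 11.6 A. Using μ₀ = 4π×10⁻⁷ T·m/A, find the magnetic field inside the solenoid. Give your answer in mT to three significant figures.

B ≈ 51.2 mT

Inside a long solenoid, B = μ₀nI.
B = (4π×10⁻⁷)(3.510×10^3 m⁻¹)(11.6 A) = 5.117×10^-2 T.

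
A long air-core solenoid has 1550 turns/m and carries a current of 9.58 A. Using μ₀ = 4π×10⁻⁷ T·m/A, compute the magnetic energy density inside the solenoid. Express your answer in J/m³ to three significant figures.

B = μ₀nI = (4π×10⁻⁷)(1.550×10^3)(9.58) = 1.866×10^-2 T.
u = B²/(2μ₀) = (1.866×10^-2)²/(2×4π×10⁻⁷) = 138.5 J/m³.

u ≈ 139 J/m³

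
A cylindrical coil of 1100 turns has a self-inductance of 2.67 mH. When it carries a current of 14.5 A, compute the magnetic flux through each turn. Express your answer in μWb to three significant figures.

Φ_B ≈ 35.2 μWb

From L = NΦ_B/I, the flux per turn is Φ_B = LI/N.
Φ_B = (2.670×10^-3 H)(14.5 A)/1100 = 3.520×10^-5 Wb.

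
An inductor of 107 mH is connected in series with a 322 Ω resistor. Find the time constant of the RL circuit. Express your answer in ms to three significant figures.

τ = L/R = (0.107 H)/(322 Ω) = 3.323×10^-4 s.

τ ≈ 0.332 ms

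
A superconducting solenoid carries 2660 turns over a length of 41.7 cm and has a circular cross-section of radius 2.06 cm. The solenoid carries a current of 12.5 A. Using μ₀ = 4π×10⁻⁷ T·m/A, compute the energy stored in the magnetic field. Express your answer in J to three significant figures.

A = πr² = π(2.060×10^-2 m)² = 1.333×10^-3 m².
L = μ₀N²A/ℓ = (4π×10⁻⁷)(2660)²(1.333×10^-3)/(0.417) = 2.843×10^-2 H.
U = ½LI² = ½(2.843×10^-2)(12.5)² = 2.221 J.

U ≈ 2.22 J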